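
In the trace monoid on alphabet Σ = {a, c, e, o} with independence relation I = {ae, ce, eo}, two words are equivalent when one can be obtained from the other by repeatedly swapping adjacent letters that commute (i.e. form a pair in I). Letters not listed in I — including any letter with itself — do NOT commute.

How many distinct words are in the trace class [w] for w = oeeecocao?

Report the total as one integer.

84

drop 0:o onto floor
drop 1:e onto floor
drop 2:e onto {1:e}
drop 3:e onto {2:e}
drop 4:c onto {0:o}
drop 5:o onto {4:c}
drop 6:c onto {5:o}
drop 7:a onto {6:c}
drop 8:o onto {7:a}
ground layer = {0:o, 1:e}
drop-orders for the pieces not yet dropped (sum over which currently-grounded one goes next):
  1 to go: {3} 1  {8} 1
  2 to go: {2,3} 1  {3,8} 2  {7,8} 1
  3 to go: {1,2,3} 1  {2,3,8} 3  {3,7,8} 3  {6,7,8} 1
  4 to go: {1,2,3,8} 4  {2,3,7,8} 6  {3,6,7,8} 4  {5,6,7,8} 1
  5 to go: {1,2,3,7,8} 10  {2,3,6,7,8} 10  {3,5,6,7,8} 5  {4,5,6,7,8} 1
  6 to go: {0,4,5,6,7,8} 1  {1,2,3,6,7,8} 20  {2,3,5,6,7,8} 15  {3,4,5,6,7,8} 6
  7 to go: {0,3,4,5,6,7,8} 7  {1,2,3,5,6,7,8} 35  {2,3,4,5,6,7,8} 21
  if 0:o drops first: 56 orders
  if 1:e drops first: 28 orders
heap linearizations: 84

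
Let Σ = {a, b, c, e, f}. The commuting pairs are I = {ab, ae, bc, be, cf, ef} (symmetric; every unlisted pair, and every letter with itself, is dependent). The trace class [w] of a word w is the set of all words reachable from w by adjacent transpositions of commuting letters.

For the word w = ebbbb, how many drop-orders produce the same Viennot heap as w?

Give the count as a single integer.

5

piece 0:e — minimal
piece 1:b — minimal
piece 2:b rests on {1:b}
piece 3:b rests on {2:b}
piece 4:b rests on {3:b}
minimal pieces: {0:e, 1:b}
ways to finish when only these pieces remain (= sum over removing one remaining piece with nothing left below it):
  1 left: {0}→1  {4}→1
  2 left: {0,4}→2  {3,4}→1
  3 left: {0,3,4}→3  {2,3,4}→1
  placing 0:e first → 1 extensions
  placing 1:b first → 4 extensions
total linear extensions = 5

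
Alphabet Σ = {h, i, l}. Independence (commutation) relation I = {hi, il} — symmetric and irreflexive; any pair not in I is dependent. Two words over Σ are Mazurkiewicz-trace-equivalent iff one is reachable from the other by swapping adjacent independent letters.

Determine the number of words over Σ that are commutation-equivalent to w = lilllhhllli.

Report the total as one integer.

55

piece 0:l — minimal
piece 1:i — minimal
piece 2:l rests on {0:l}
piece 3:l rests on {2:l}
piece 4:l rests on {3:l}
piece 5:h rests on {4:l}
piece 6:h rests on {5:h}
piece 7:l rests on {6:h}
piece 8:l rests on {7:l}
piece 9:l rests on {8:l}
piece 10:i rests on {1:i}
minimal pieces: {0:l, 1:i}
ways to finish when only these pieces remain (= sum over removing one remaining piece with nothing left below it):
  1 left: {9}→1  {10}→1
  2 left: {1,10}→1  {8,9}→1  {9,10}→2
  3 left: {1,9,10}→3  {7,8,9}→1  {8,9,10}→3
  4 left: {1,8,9,10}→6  {6,7,8,9}→1  {7,8,9,10}→4
  5 left: {1,7,8,9,10}→10  {5,6,7,8,9}→1  {6,7,8,9,10}→5
  6 left: {1,6,7,8,9,10}→15  {4,5,6,7,8,9}→1  {5,6,7,8,9,10}→6
  7 left: {1,5,6,7,8,9,10}→21  {3,4,5,6,7,8,9}→1  {4,5,6,7,8,9,10}→7
  8 left: {1,4,5,6,7,8,9,10}→28  {2,3,4,5,6,7,8,9}→1  {3,4,5,6,7,8,9,10}→8
  9 left: {0,2,3,4,5,6,7,8,9}→1  {1,3,4,5,6,7,8,9,10}→36  {2,3,4,5,6,7,8,9,10}→9
  placing 0:l first → 45 extensions
  placing 1:i first → 10 extensions
total linear extensions = 55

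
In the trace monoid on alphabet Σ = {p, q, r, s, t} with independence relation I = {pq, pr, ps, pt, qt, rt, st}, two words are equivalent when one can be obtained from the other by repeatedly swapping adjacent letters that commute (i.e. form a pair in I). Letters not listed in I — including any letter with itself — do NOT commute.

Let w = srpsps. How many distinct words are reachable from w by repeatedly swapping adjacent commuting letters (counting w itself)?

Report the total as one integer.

#0=s has no predecessor
#1=r depends on [0:s]
#2=p has no predecessor
#3=s depends on [1:r]
#4=p depends on [2:p]
#5=s depends on [3:s]
sources: [0:s, 2:p]
N(rest) = Σ N(rest − s) over sources s of rest; N(one piece) = 1:
  size 1 → [4]=1  [5]=1
  size 2 → [2,4]=1  [3,5]=1  [4,5]=2
  size 3 → [1,3,5]=1  [2,4,5]=3  [3,4,5]=3
  size 4 → [0,1,3,5]=1  [1,3,4,5]=4  [2,3,4,5]=6
  first=0(s) contributes 10
  first=2(p) contributes 5
|[w]| = 15

15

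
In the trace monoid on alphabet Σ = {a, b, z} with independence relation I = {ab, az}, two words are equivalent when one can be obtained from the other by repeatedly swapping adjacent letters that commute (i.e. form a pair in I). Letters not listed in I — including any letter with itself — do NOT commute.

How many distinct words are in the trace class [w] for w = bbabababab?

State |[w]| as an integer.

210

drop 0:b onto floor
drop 1:b onto {0:b}
drop 2:a onto floor
drop 3:b onto {1:b}
drop 4:a onto {2:a}
drop 5:b onto {3:b}
drop 6:a onto {4:a}
drop 7:b onto {5:b}
drop 8:a onto {6:a}
drop 9:b onto {7:b}
ground layer = {0:b, 2:a}
drop-orders for the pieces not yet dropped (sum over which currently-grounded one goes next):
  1 to go: {8} 1  {9} 1
  2 to go: {6,8} 1  {7,9} 1  {8,9} 2
  3 to go: {4,6,8} 1  {5,7,9} 1  {6,8,9} 3  {7,8,9} 3
  4 to go: {2,4,6,8} 1  {3,5,7,9} 1  {4,6,8,9} 4  {5,7,8,9} 4  {6,7,8,9} 6
  5 to go: {1,3,5,7,9} 1  {2,4,6,8,9} 5  {3,5,7,8,9} 5  {4,6,7,8,9} 10  {5,6,7,8,9} 10
  6 to go: {0,1,3,5,7,9} 1  {1,3,5,7,8,9} 6  {2,4,6,7,8,9} 15  {3,5,6,7,8,9} 15  {4,5,6,7,8,9} 20
  7 to go: {0,1,3,5,7,8,9} 7  {1,3,5,6,7,8,9} 21  {2,4,5,6,7,8,9} 35  {3,4,5,6,7,8,9} 35
  8 to go: {0,1,3,5,6,7,8,9} 28  {1,3,4,5,6,7,8,9} 56  {2,3,4,5,6,7,8,9} 70
  if 0:b drops first: 126 orders
  if 2:a drops first: 84 orders
heap linearizations: 210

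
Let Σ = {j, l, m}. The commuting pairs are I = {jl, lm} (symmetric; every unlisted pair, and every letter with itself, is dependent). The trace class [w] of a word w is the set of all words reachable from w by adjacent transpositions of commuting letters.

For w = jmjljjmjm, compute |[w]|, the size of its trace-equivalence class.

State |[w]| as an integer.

piece 0:j — minimal
piece 1:m rests on {0:j}
piece 2:j rests on {1:m}
piece 3:l — minimal
piece 4:j rests on {2:j}
piece 5:j rests on {4:j}
piece 6:m rests on {5:j}
piece 7:j rests on {6:m}
piece 8:m rests on {7:j}
minimal pieces: {0:j, 3:l}
ways to finish when only these pieces remain (= sum over removing one remaining piece with nothing left below it):
  1 left: {3}→1  {8}→1
  2 left: {3,8}→2  {7,8}→1
  3 left: {3,7,8}→3  {6,7,8}→1
  4 left: {3,6,7,8}→4  {5,6,7,8}→1
  5 left: {3,5,6,7,8}→5  {4,5,6,7,8}→1
  6 left: {2,4,5,6,7,8}→1  {3,4,5,6,7,8}→6
  7 left: {1,2,4,5,6,7,8}→1  {2,3,4,5,6,7,8}→7
  placing 0:j first → 8 extensions
  placing 3:l first → 1 extensions
total linear extensions = 9

9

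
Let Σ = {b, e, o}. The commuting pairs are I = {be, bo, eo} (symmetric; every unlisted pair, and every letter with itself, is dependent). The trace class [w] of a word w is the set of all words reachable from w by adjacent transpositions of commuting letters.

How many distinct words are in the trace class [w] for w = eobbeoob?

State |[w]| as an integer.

560

drop 0:e onto floor
drop 1:o onto floor
drop 2:b onto floor
drop 3:b onto {2:b}
drop 4:e onto {0:e}
drop 5:o onto {1:o}
drop 6:o onto {5:o}
drop 7:b onto {3:b}
ground layer = {0:e, 1:o, 2:b}
drop-orders for the pieces not yet dropped (sum over which currently-grounded one goes next):
  1 to go: {4} 1  {6} 1  {7} 1
  2 to go: {0,4} 1  {3,7} 1  {4,6} 2  {4,7} 2  {5,6} 1  {6,7} 2
  3 to go: {0,4,6} 3  {0,4,7} 3  {1,5,6} 1  {2,3,7} 1  {3,4,7} 3  {3,6,7} 3  {4,5,6} 3  {4,6,7} 6  {5,6,7} 3
  4 to go: {0,3,4,7} 6  {0,4,5,6} 6  {0,4,6,7} 12  {1,4,5,6} 4  {1,5,6,7} 4  {2,3,4,7} 4  {2,3,6,7} 4  {3,4,6,7} 12  {3,5,6,7} 6  {4,5,6,7} 12
  5 to go: {0,1,4,5,6} 10  {0,2,3,4,7} 10  {0,3,4,6,7} 30  {0,4,5,6,7} 30  {1,3,5,6,7} 10  {1,4,5,6,7} 20  {2,3,4,6,7} 20  {2,3,5,6,7} 10  {3,4,5,6,7} 30
  6 to go: {0,1,4,5,6,7} 60  {0,2,3,4,6,7} 60  {0,3,4,5,6,7} 90  {1,2,3,5,6,7} 20  {1,3,4,5,6,7} 60  {2,3,4,5,6,7} 60
  if 0:e drops first: 140 orders
  if 1:o drops first: 210 orders
  if 2:b drops first: 210 orders
heap linearizations: 560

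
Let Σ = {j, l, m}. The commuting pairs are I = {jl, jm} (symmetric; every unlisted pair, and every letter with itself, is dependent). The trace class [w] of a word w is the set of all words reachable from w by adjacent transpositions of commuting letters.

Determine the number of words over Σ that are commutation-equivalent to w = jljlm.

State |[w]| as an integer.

10

piece 0:j — minimal
piece 1:l — minimal
piece 2:j rests on {0:j}
piece 3:l rests on {1:l}
piece 4:m rests on {3:l}
minimal pieces: {0:j, 1:l}
ways to finish when only these pieces remain (= sum over removing one remaining piece with nothing left below it):
  1 left: {2}→1  {4}→1
  2 left: {0,2}→1  {2,4}→2  {3,4}→1
  3 left: {0,2,4}→3  {1,3,4}→1  {2,3,4}→3
  placing 0:j first → 4 extensions
  placing 1:l first → 6 extensions
total linear extensions = 10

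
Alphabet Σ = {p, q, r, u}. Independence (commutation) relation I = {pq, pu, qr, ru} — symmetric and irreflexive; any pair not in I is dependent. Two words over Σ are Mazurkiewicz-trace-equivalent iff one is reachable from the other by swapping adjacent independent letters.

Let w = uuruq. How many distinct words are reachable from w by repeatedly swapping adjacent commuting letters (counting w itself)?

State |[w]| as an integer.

#0=u has no predecessor
#1=u depends on [0:u]
#2=r has no predecessor
#3=u depends on [1:u]
#4=q depends on [3:u]
sources: [0:u, 2:r]
N(rest) = Σ N(rest − s) over sources s of rest; N(one piece) = 1:
  size 1 → [2]=1  [4]=1
  size 2 → [2,4]=2  [3,4]=1
  size 3 → [1,3,4]=1  [2,3,4]=3
  first=0(u) contributes 4
  first=2(r) contributes 1
|[w]| = 5

5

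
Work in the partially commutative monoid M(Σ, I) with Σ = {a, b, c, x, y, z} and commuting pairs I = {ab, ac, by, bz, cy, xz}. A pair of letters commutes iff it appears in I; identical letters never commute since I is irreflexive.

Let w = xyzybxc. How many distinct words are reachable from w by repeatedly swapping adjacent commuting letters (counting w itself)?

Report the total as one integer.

#0=x has no predecessor
#1=y depends on [0:x]
#2=z depends on [1:y]
#3=y depends on [2:z]
#4=b depends on [0:x]
#5=x depends on [3:y, 4:b]
#6=c depends on [5:x]
sources: [0:x]
N(rest) = Σ N(rest − s) over sources s of rest; N(one piece) = 1:
  size 1 → [6]=1
  size 2 → [5,6]=1
  size 3 → [3,5,6]=1  [4,5,6]=1
  size 4 → [2,3,5,6]=1  [3,4,5,6]=2
  size 5 → [1,2,3,5,6]=1  [2,3,4,5,6]=3
  first=0(x) contributes 4

4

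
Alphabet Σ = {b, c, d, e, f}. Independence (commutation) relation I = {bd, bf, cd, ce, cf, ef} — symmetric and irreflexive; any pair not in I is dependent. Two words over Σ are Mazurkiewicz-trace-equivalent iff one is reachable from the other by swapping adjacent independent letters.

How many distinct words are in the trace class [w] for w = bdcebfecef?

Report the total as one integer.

447

#0=b has no predecessor
#1=d has no predecessor
#2=c depends on [0:b]
#3=e depends on [0:b, 1:d]
#4=b depends on [2:c, 3:e]
#5=f depends on [1:d]
#6=e depends on [4:b]
#7=c depends on [4:b]
#8=e depends on [6:e]
#9=f depends on [5:f]
sources: [0:b, 1:d]
N(rest) = Σ N(rest − s) over sources s of rest; N(one piece) = 1:
  size 1 → [7]=1  [8]=1  [9]=1
  size 2 → [5,9]=1  [6,8]=1  [7,8]=2  [7,9]=2  [8,9]=2
  size 3 → [5,7,9]=3  [5,8,9]=3  [6,7,8]=3  [6,8,9]=3  [7,8,9]=6
  size 4 → [4,6,7,8]=3  [5,6,8,9]=6  [5,7,8,9]=12  [6,7,8,9]=12
  size 5 → [2,4,6,7,8]=3  [3,4,6,7,8]=3  [4,6,7,8,9]=15  [5,6,7,8,9]=30
  size 6 → [2,3,4,6,7,8]=6  [2,4,6,7,8,9]=18  [3,4,6,7,8,9]=18  [4,5,6,7,8,9]=45
  size 7 → [0,2,3,4,6,7,8]=6  [2,3,4,6,7,8,9]=42  [2,4,5,6,7,8,9]=63  [3,4,5,6,7,8,9]=63
  size 8 → [0,2,3,4,6,7,8,9]=48  [1,3,4,5,6,7,8,9]=63  [2,3,4,5,6,7,8,9]=168
  first=0(b) contributes 231
  first=1(d) contributes 216
|[w]| = 447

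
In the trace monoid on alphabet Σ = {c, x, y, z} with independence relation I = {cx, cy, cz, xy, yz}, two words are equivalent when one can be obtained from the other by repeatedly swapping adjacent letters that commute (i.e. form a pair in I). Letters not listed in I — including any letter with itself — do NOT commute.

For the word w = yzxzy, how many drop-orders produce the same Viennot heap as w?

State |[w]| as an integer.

10

#0=y has no predecessor
#1=z has no predecessor
#2=x depends on [1:z]
#3=z depends on [2:x]
#4=y depends on [0:y]
sources: [0:y, 1:z]
N(rest) = Σ N(rest − s) over sources s of rest; N(one piece) = 1:
  size 1 → [3]=1  [4]=1
  size 2 → [0,4]=1  [2,3]=1  [3,4]=2
  size 3 → [0,3,4]=3  [1,2,3]=1  [2,3,4]=3
  first=0(y) contributes 4
  first=1(z) contributes 6
|[w]| = 10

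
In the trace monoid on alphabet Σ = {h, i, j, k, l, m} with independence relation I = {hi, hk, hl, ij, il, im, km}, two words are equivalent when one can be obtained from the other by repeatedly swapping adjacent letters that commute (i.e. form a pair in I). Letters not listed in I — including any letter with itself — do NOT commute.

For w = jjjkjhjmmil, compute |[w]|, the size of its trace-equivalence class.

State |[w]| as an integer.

7

piece 0:j — minimal
piece 1:j rests on {0:j}
piece 2:j rests on {1:j}
piece 3:k rests on {2:j}
piece 4:j rests on {3:k}
piece 5:h rests on {4:j}
piece 6:j rests on {5:h}
piece 7:m rests on {6:j}
piece 8:m rests on {7:m}
piece 9:i rests on {3:k}
piece 10:l rests on {8:m}
minimal pieces: {0:j}
ways to finish when only these pieces remain (= sum over removing one remaining piece with nothing left below it):
  1 left: {9}→1  {10}→1
  2 left: {8,10}→1  {9,10}→2
  3 left: {7,8,10}→1  {8,9,10}→3
  4 left: {6,7,8,10}→1  {7,8,9,10}→4
  5 left: {5,6,7,8,10}→1  {6,7,8,9,10}→5
  6 left: {4,5,6,7,8,10}→1  {5,6,7,8,9,10}→6
  7 left: {4,5,6,7,8,9,10}→7
  8 left: {3,4,5,6,7,8,9,10}→7
  9 left: {2,3,4,5,6,7,8,9,10}→7
  placing 0:j first → 7 extensions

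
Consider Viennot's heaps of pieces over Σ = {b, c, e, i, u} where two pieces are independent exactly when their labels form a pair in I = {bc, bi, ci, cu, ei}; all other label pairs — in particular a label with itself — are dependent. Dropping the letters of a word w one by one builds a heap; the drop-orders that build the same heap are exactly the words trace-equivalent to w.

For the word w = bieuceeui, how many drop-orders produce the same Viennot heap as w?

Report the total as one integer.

7

piece 0:b — minimal
piece 1:i — minimal
piece 2:e rests on {0:b}
piece 3:u rests on {1:i, 2:e}
piece 4:c rests on {2:e}
piece 5:e rests on {3:u, 4:c}
piece 6:e rests on {5:e}
piece 7:u rests on {6:e}
piece 8:i rests on {7:u}
minimal pieces: {0:b, 1:i}
ways to finish when only these pieces remain (= sum over removing one remaining piece with nothing left below it):
  1 left: {8}→1
  2 left: {7,8}→1
  3 left: {6,7,8}→1
  4 left: {5,6,7,8}→1
  5 left: {3,5,6,7,8}→1  {4,5,6,7,8}→1
  6 left: {1,3,5,6,7,8}→1  {3,4,5,6,7,8}→2
  7 left: {1,3,4,5,6,7,8}→3  {2,3,4,5,6,7,8}→2
  placing 0:b first → 5 extensions
  placing 1:i first → 2 extensions
total linear extensions = 7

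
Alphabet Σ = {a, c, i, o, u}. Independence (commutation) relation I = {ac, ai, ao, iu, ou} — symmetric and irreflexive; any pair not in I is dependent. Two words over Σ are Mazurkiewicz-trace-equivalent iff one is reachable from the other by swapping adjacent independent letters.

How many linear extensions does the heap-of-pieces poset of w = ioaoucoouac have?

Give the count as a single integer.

#0=i has no predecessor
#1=o depends on [0:i]
#2=a has no predecessor
#3=o depends on [1:o]
#4=u depends on [2:a]
#5=c depends on [3:o, 4:u]
#6=o depends on [5:c]
#7=o depends on [6:o]
#8=u depends on [5:c]
#9=a depends on [8:u]
#10=c depends on [7:o, 8:u]
sources: [0:i, 2:a]
N(rest) = Σ N(rest − s) over sources s of rest; N(one piece) = 1:
  size 1 → [9]=1  [10]=1
  size 2 → [7,10]=1  [9,10]=2
  size 3 → [6,7,10]=1  [7,9,10]=3  [8,9,10]=2
  size 4 → [6,7,9,10]=4  [7,8,9,10]=5
  size 5 → [6,7,8,9,10]=9
  size 6 → [5,6,7,8,9,10]=9
  size 7 → [3,5,6,7,8,9,10]=9  [4,5,6,7,8,9,10]=9
  size 8 → [1,3,5,6,7,8,9,10]=9  [2,4,5,6,7,8,9,10]=9  [3,4,5,6,7,8,9,10]=18
  size 9 → [0,1,3,5,6,7,8,9,10]=9  [1,3,4,5,6,7,8,9,10]=27  [2,3,4,5,6,7,8,9,10]=27
  first=0(i) contributes 54
  first=2(a) contributes 36
|[w]| = 90

90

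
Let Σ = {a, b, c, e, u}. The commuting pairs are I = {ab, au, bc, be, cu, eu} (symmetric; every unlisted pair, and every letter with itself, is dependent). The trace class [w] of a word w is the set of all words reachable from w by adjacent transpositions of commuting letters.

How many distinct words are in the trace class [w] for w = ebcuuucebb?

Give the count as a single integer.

210

0(e) covers ∅
1(b) covers ∅
2(c) covers 0:e
3(u) covers 1:b
4(u) covers 3:u
5(u) covers 4:u
6(c) covers 2:c
7(e) covers 6:c
8(b) covers 5:u
9(b) covers 8:b
floor of heap: 0:e, 1:b
completions by unplaced set U, small U first (add the entries for U minus each lowest piece of U):
  |U|=1: {7}:1  {9}:1
  |U|=2: {6,7}:1  {7,9}:2  {8,9}:1
  |U|=3: {2,6,7}:1  {5,8,9}:1  {6,7,9}:3  {7,8,9}:3
  |U|=4: {0,2,6,7}:1  {2,6,7,9}:4  {4,5,8,9}:1  {5,7,8,9}:4  {6,7,8,9}:6
  |U|=5: {0,2,6,7,9}:5  {2,6,7,8,9}:10  {3,4,5,8,9}:1  {4,5,7,8,9}:5  {5,6,7,8,9}:10
  |U|=6: {0,2,6,7,8,9}:15  {1,3,4,5,8,9}:1  {2,5,6,7,8,9}:20  {3,4,5,7,8,9}:6  {4,5,6,7,8,9}:15
  |U|=7: {0,2,5,6,7,8,9}:35  {1,3,4,5,7,8,9}:7  {2,4,5,6,7,8,9}:35  {3,4,5,6,7,8,9}:21
  |U|=8: {0,2,4,5,6,7,8,9}:70  {1,3,4,5,6,7,8,9}:28  {2,3,4,5,6,7,8,9}:56
  start at 0(e): 84
  start at 1(b): 126
sum over floor = 210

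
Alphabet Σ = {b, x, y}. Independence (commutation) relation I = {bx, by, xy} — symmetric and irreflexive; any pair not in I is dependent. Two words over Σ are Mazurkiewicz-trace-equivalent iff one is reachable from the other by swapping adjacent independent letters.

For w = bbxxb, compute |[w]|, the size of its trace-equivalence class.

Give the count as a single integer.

10

drop 0:b onto floor
drop 1:b onto {0:b}
drop 2:x onto floor
drop 3:x onto {2:x}
drop 4:b onto {1:b}
ground layer = {0:b, 2:x}
drop-orders for the pieces not yet dropped (sum over which currently-grounded one goes next):
  1 to go: {3} 1  {4} 1
  2 to go: {1,4} 1  {2,3} 1  {3,4} 2
  3 to go: {0,1,4} 1  {1,3,4} 3  {2,3,4} 3
  if 0:b drops first: 6 orders
  if 2:x drops first: 4 orders
heap linearizations: 10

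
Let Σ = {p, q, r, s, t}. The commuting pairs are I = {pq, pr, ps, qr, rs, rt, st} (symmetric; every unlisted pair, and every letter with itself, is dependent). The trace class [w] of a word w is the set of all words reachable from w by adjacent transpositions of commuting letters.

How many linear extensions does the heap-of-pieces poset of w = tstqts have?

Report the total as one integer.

6

piece 0:t — minimal
piece 1:s — minimal
piece 2:t rests on {0:t}
piece 3:q rests on {1:s, 2:t}
piece 4:t rests on {3:q}
piece 5:s rests on {3:q}
minimal pieces: {0:t, 1:s}
ways to finish when only these pieces remain (= sum over removing one remaining piece with nothing left below it):
  1 left: {4}→1  {5}→1
  2 left: {4,5}→2
  3 left: {3,4,5}→2
  4 left: {1,3,4,5}→2  {2,3,4,5}→2
  placing 0:t first → 4 extensions
  placing 1:s first → 2 extensions
total linear extensions = 6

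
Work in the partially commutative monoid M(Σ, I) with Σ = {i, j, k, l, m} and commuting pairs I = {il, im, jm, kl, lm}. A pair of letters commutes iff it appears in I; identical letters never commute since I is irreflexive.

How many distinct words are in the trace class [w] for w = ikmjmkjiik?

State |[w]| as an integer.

0(i) covers ∅
1(k) covers 0:i
2(m) covers 1:k
3(j) covers 1:k
4(m) covers 2:m
5(k) covers 3:j, 4:m
6(j) covers 5:k
7(i) covers 6:j
8(i) covers 7:i
9(k) covers 8:i
floor of heap: 0:i
completions by unplaced set U, small U first (add the entries for U minus each lowest piece of U):
  |U|=1: {9}:1
  |U|=2: {8,9}:1
  |U|=3: {7,8,9}:1
  |U|=4: {6,7,8,9}:1
  |U|=5: {5,6,7,8,9}:1
  |U|=6: {3,5,6,7,8,9}:1  {4,5,6,7,8,9}:1
  |U|=7: {2,4,5,6,7,8,9}:1  {3,4,5,6,7,8,9}:2
  |U|=8: {2,3,4,5,6,7,8,9}:3
  start at 0(i): 3

3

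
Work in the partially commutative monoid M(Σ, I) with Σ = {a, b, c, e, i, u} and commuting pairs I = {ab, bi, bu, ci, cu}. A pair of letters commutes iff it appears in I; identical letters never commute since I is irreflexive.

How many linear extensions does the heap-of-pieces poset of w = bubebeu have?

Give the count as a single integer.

drop 0:b onto floor
drop 1:u onto floor
drop 2:b onto {0:b}
drop 3:e onto {1:u, 2:b}
drop 4:b onto {3:e}
drop 5:e onto {4:b}
drop 6:u onto {5:e}
ground layer = {0:b, 1:u}
drop-orders for the pieces not yet dropped (sum over which currently-grounded one goes next):
  1 to go: {6} 1
  2 to go: {5,6} 1
  3 to go: {4,5,6} 1
  4 to go: {3,4,5,6} 1
  5 to go: {1,3,4,5,6} 1  {2,3,4,5,6} 1
  if 0:b drops first: 2 orders
  if 1:u drops first: 1 orders
heap linearizations: 3

3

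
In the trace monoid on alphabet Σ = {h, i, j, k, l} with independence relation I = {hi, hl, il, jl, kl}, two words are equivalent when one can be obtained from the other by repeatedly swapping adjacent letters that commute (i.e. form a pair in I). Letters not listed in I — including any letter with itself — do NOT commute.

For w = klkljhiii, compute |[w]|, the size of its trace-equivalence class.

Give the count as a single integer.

#0=k has no predecessor
#1=l has no predecessor
#2=k depends on [0:k]
#3=l depends on [1:l]
#4=j depends on [2:k]
#5=h depends on [4:j]
#6=i depends on [4:j]
#7=i depends on [6:i]
#8=i depends on [7:i]
sources: [0:k, 1:l]
N(rest) = Σ N(rest − s) over sources s of rest; N(one piece) = 1:
  size 1 → [3]=1  [5]=1  [8]=1
  size 2 → [1,3]=1  [3,5]=2  [3,8]=2  [5,8]=2  [7,8]=1
  size 3 → [1,3,5]=3  [1,3,8]=3  [3,5,8]=6  [3,7,8]=3  [5,7,8]=3  [6,7,8]=1
  size 4 → [1,3,5,8]=12  [1,3,7,8]=6  [3,5,7,8]=12  [3,6,7,8]=4  [5,6,7,8]=4
  size 5 → [1,3,5,7,8]=30  [1,3,6,7,8]=10  [3,5,6,7,8]=20  [4,5,6,7,8]=4
  size 6 → [1,3,5,6,7,8]=60  [2,4,5,6,7,8]=4  [3,4,5,6,7,8]=24
  size 7 → [0,2,4,5,6,7,8]=4  [1,3,4,5,6,7,8]=84  [2,3,4,5,6,7,8]=28
  first=0(k) contributes 112
  first=1(l) contributes 32
|[w]| = 144

144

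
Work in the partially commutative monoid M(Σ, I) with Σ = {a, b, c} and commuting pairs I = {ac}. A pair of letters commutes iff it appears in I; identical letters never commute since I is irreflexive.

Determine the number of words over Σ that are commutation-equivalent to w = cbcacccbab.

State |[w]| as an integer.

0(c) covers ∅
1(b) covers 0:c
2(c) covers 1:b
3(a) covers 1:b
4(c) covers 2:c
5(c) covers 4:c
6(c) covers 5:c
7(b) covers 3:a, 6:c
8(a) covers 7:b
9(b) covers 8:a
floor of heap: 0:c
completions by unplaced set U, small U first (add the entries for U minus each lowest piece of U):
  |U|=1: {9}:1
  |U|=2: {8,9}:1
  |U|=3: {7,8,9}:1
  |U|=4: {3,7,8,9}:1  {6,7,8,9}:1
  |U|=5: {3,6,7,8,9}:2  {5,6,7,8,9}:1
  |U|=6: {3,5,6,7,8,9}:3  {4,5,6,7,8,9}:1
  |U|=7: {2,4,5,6,7,8,9}:1  {3,4,5,6,7,8,9}:4
  |U|=8: {2,3,4,5,6,7,8,9}:5
  start at 0(c): 5

5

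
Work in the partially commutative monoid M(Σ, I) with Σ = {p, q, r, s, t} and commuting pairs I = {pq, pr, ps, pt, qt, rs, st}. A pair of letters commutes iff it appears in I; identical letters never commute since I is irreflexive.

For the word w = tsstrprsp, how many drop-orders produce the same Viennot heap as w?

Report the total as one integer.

1260

#0=t has no predecessor
#1=s has no predecessor
#2=s depends on [1:s]
#3=t depends on [0:t]
#4=r depends on [3:t]
#5=p has no predecessor
#6=r depends on [4:r]
#7=s depends on [2:s]
#8=p depends on [5:p]
sources: [0:t, 1:s, 5:p]
N(rest) = Σ N(rest − s) over sources s of rest; N(one piece) = 1:
  size 1 → [6]=1  [7]=1  [8]=1
  size 2 → [2,7]=1  [4,6]=1  [5,8]=1  [6,7]=2  [6,8]=2  [7,8]=2
  size 3 → [1,2,7]=1  [2,6,7]=3  [2,7,8]=3  [3,4,6]=1  [4,6,7]=3  [4,6,8]=3  [5,6,8]=3  [5,7,8]=3  [6,7,8]=6
  size 4 → [0,3,4,6]=1  [1,2,6,7]=4  [1,2,7,8]=4  [2,4,6,7]=6  [2,5,7,8]=6  [2,6,7,8]=12  [3,4,6,7]=4  [3,4,6,8]=4  [4,5,6,8]=6  [4,6,7,8]=12  [5,6,7,8]=12
  size 5 → [0,3,4,6,7]=5  [0,3,4,6,8]=5  [1,2,4,6,7]=10  [1,2,5,7,8]=10  [1,2,6,7,8]=20  [2,3,4,6,7]=10  [2,4,6,7,8]=30  [2,5,6,7,8]=30  [3,4,5,6,8]=10  [3,4,6,7,8]=20  [4,5,6,7,8]=30
  size 6 → [0,2,3,4,6,7]=15  [0,3,4,5,6,8]=15  [0,3,4,6,7,8]=30  [1,2,3,4,6,7]=20  [1,2,4,6,7,8]=60  [1,2,5,6,7,8]=60  [2,3,4,6,7,8]=60  [2,4,5,6,7,8]=90  [3,4,5,6,7,8]=60
  size 7 → [0,1,2,3,4,6,7]=35  [0,2,3,4,6,7,8]=105  [0,3,4,5,6,7,8]=105  [1,2,3,4,6,7,8]=140  [1,2,4,5,6,7,8]=210  [2,3,4,5,6,7,8]=210
  first=0(t) contributes 560
  first=1(s) contributes 420
  first=5(p) contributes 280
|[w]| = 1260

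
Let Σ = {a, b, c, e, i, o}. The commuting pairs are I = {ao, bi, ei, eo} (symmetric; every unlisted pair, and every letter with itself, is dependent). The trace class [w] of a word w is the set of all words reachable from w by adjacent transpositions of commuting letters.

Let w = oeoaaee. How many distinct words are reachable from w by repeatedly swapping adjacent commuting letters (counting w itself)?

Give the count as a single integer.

21

#0=o has no predecessor
#1=e has no predecessor
#2=o depends on [0:o]
#3=a depends on [1:e]
#4=a depends on [3:a]
#5=e depends on [4:a]
#6=e depends on [5:e]
sources: [0:o, 1:e]
N(rest) = Σ N(rest − s) over sources s of rest; N(one piece) = 1:
  size 1 → [2]=1  [6]=1
  size 2 → [0,2]=1  [2,6]=2  [5,6]=1
  size 3 → [0,2,6]=3  [2,5,6]=3  [4,5,6]=1
  size 4 → [0,2,5,6]=6  [2,4,5,6]=4  [3,4,5,6]=1
  size 5 → [0,2,4,5,6]=10  [1,3,4,5,6]=1  [2,3,4,5,6]=5
  first=0(o) contributes 6
  first=1(e) contributes 15
|[w]| = 21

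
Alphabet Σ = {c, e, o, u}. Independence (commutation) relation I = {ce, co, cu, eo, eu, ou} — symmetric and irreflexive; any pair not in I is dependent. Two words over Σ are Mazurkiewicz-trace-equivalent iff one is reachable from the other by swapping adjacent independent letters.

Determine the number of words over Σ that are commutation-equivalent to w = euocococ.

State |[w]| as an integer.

1120

piece 0:e — minimal
piece 1:u — minimal
piece 2:o — minimal
piece 3:c — minimal
piece 4:o rests on {2:o}
piece 5:c rests on {3:c}
piece 6:o rests on {4:o}
piece 7:c rests on {5:c}
minimal pieces: {0:e, 1:u, 2:o, 3:c}
ways to finish when only these pieces remain (= sum over removing one remaining piece with nothing left below it):
  1 left: {0}→1  {1}→1  {6}→1  {7}→1
  2 left: {0,1}→2  {0,6}→2  {0,7}→2  {1,6}→2  {1,7}→2  {4,6}→1  {5,7}→1  {6,7}→2
  3 left: {0,1,6}→6  {0,1,7}→6  {0,4,6}→3  {0,5,7}→3  {0,6,7}→6  {1,4,6}→3  {1,5,7}→3  {1,6,7}→6  {2,4,6}→1  {3,5,7}→1  {4,6,7}→3  {5,6,7}→3
  4 left: {0,1,4,6}→12  {0,1,5,7}→12  {0,1,6,7}→24  {0,2,4,6}→4  {0,3,5,7}→4  {0,4,6,7}→12  {0,5,6,7}→12  {1,2,4,6}→4  {1,3,5,7}→4  {1,4,6,7}→12  {1,5,6,7}→12  {2,4,6,7}→4  {3,5,6,7}→4  {4,5,6,7}→6
  5 left: {0,1,2,4,6}→20  {0,1,3,5,7}→20  {0,1,4,6,7}→60  {0,1,5,6,7}→60  {0,2,4,6,7}→20  {0,3,5,6,7}→20  {0,4,5,6,7}→30  {1,2,4,6,7}→20  {1,3,5,6,7}→20  {1,4,5,6,7}→30  {2,4,5,6,7}→10  {3,4,5,6,7}→10
  6 left: {0,1,2,4,6,7}→120  {0,1,3,5,6,7}→120  {0,1,4,5,6,7}→180  {0,2,4,5,6,7}→60  {0,3,4,5,6,7}→60  {1,2,4,5,6,7}→60  {1,3,4,5,6,7}→60  {2,3,4,5,6,7}→20
  placing 0:e first → 140 extensions
  placing 1:u first → 140 extensions
  placing 2:o first → 420 extensions
  placing 3:c first → 420 extensions
total linear extensions = 1120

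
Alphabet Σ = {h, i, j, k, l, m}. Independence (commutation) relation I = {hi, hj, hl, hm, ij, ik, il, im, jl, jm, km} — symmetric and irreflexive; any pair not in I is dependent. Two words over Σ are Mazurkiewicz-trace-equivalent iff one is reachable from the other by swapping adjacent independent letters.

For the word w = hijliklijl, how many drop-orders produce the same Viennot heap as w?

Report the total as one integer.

2160

0(h) covers ∅
1(i) covers ∅
2(j) covers ∅
3(l) covers ∅
4(i) covers 1:i
5(k) covers 0:h, 2:j, 3:l
6(l) covers 5:k
7(i) covers 4:i
8(j) covers 5:k
9(l) covers 6:l
floor of heap: 0:h, 1:i, 2:j, 3:l
completions by unplaced set U, small U first (add the entries for U minus each lowest piece of U):
  |U|=1: {7}:1  {8}:1  {9}:1
  |U|=2: {4,7}:1  {6,9}:1  {7,8}:2  {7,9}:2  {8,9}:2
  |U|=3: {1,4,7}:1  {4,7,8}:3  {4,7,9}:3  {6,7,9}:3  {6,8,9}:3  {7,8,9}:6
  |U|=4: {1,4,7,8}:4  {1,4,7,9}:4  {4,6,7,9}:6  {4,7,8,9}:12  {5,6,8,9}:3  {6,7,8,9}:12
  |U|=5: {0,5,6,8,9}:3  {1,4,6,7,9}:10  {1,4,7,8,9}:20  {2,5,6,8,9}:3  {3,5,6,8,9}:3  {4,6,7,8,9}:30  {5,6,7,8,9}:15
  |U|=6: {0,2,5,6,8,9}:6  {0,3,5,6,8,9}:6  {0,5,6,7,8,9}:18  {1,4,6,7,8,9}:60  {2,3,5,6,8,9}:6  {2,5,6,7,8,9}:18  {3,5,6,7,8,9}:18  {4,5,6,7,8,9}:45
  |U|=7: {0,2,3,5,6,8,9}:18  {0,2,5,6,7,8,9}:42  {0,3,5,6,7,8,9}:42  {0,4,5,6,7,8,9}:63  {1,4,5,6,7,8,9}:105  {2,3,5,6,7,8,9}:42  {2,4,5,6,7,8,9}:63  {3,4,5,6,7,8,9}:63
  |U|=8: {0,1,4,5,6,7,8,9}:168  {0,2,3,5,6,7,8,9}:144  {0,2,4,5,6,7,8,9}:168  {0,3,4,5,6,7,8,9}:168  {1,2,4,5,6,7,8,9}:168  {1,3,4,5,6,7,8,9}:168  {2,3,4,5,6,7,8,9}:168
  start at 0(h): 504
  start at 1(i): 648
  start at 2(j): 504
  start at 3(l): 504
sum over floor = 2160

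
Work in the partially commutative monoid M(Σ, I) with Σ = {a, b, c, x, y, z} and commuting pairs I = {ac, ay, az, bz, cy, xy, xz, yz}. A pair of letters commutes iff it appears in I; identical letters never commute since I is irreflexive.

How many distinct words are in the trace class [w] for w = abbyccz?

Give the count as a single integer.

0(a) covers ∅
1(b) covers 0:a
2(b) covers 1:b
3(y) covers 2:b
4(c) covers 2:b
5(c) covers 4:c
6(z) covers 5:c
floor of heap: 0:a
completions by unplaced set U, small U first (add the entries for U minus each lowest piece of U):
  |U|=1: {3}:1  {6}:1
  |U|=2: {3,6}:2  {5,6}:1
  |U|=3: {3,5,6}:3  {4,5,6}:1
  |U|=4: {3,4,5,6}:4
  |U|=5: {2,3,4,5,6}:4
  start at 0(a): 4

4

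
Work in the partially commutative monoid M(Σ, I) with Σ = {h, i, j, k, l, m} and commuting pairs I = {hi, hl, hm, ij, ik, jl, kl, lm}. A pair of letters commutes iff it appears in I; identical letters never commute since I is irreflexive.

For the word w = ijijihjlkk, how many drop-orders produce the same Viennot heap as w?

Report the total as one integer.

210

piece 0:i — minimal
piece 1:j — minimal
piece 2:i rests on {0:i}
piece 3:j rests on {1:j}
piece 4:i rests on {2:i}
piece 5:h rests on {3:j}
piece 6:j rests on {5:h}
piece 7:l rests on {4:i}
piece 8:k rests on {6:j}
piece 9:k rests on {8:k}
minimal pieces: {0:i, 1:j}
ways to finish when only these pieces remain (= sum over removing one remaining piece with nothing left below it):
  1 left: {7}→1  {9}→1
  2 left: {4,7}→1  {7,9}→2  {8,9}→1
  3 left: {2,4,7}→1  {4,7,9}→3  {6,8,9}→1  {7,8,9}→3
  4 left: {0,2,4,7}→1  {2,4,7,9}→4  {4,7,8,9}→6  {5,6,8,9}→1  {6,7,8,9}→4
  5 left: {0,2,4,7,9}→5  {2,4,7,8,9}→10  {3,5,6,8,9}→1  {4,6,7,8,9}→10  {5,6,7,8,9}→5
  6 left: {0,2,4,7,8,9}→15  {1,3,5,6,8,9}→1  {2,4,6,7,8,9}→20  {3,5,6,7,8,9}→6  {4,5,6,7,8,9}→15
  7 left: {0,2,4,6,7,8,9}→35  {1,3,5,6,7,8,9}→7  {2,4,5,6,7,8,9}→35  {3,4,5,6,7,8,9}→21
  8 left: {0,2,4,5,6,7,8,9}→70  {1,3,4,5,6,7,8,9}→28  {2,3,4,5,6,7,8,9}→56
  placing 0:i first → 84 extensions
  placing 1:j first → 126 extensions
total linear extensions = 210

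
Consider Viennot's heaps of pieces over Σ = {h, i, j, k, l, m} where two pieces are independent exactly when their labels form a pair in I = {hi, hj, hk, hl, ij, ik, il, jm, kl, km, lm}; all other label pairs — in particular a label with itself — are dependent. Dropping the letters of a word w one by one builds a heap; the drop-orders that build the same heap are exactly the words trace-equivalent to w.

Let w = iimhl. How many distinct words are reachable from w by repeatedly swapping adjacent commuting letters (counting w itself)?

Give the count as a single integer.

0(i) covers ∅
1(i) covers 0:i
2(m) covers 1:i
3(h) covers 2:m
4(l) covers ∅
floor of heap: 0:i, 4:l
completions by unplaced set U, small U first (add the entries for U minus each lowest piece of U):
  |U|=1: {3}:1  {4}:1
  |U|=2: {2,3}:1  {3,4}:2
  |U|=3: {1,2,3}:1  {2,3,4}:3
  start at 0(i): 4
  start at 4(l): 1
sum over floor = 5

5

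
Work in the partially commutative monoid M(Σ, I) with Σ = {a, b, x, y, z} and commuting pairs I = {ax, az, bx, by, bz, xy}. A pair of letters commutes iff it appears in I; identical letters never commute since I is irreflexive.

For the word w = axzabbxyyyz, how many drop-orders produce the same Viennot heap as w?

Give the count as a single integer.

680

#0=a has no predecessor
#1=x has no predecessor
#2=z depends on [1:x]
#3=a depends on [0:a]
#4=b depends on [3:a]
#5=b depends on [4:b]
#6=x depends on [2:z]
#7=y depends on [2:z, 3:a]
#8=y depends on [7:y]
#9=y depends on [8:y]
#10=z depends on [6:x, 9:y]
sources: [0:a, 1:x]
N(rest) = Σ N(rest − s) over sources s of rest; N(one piece) = 1:
  size 1 → [5]=1  [10]=1
  size 2 → [4,5]=1  [5,10]=2  [6,10]=1  [9,10]=1
  size 3 → [4,5,10]=3  [5,6,10]=3  [5,9,10]=3  [6,9,10]=2  [8,9,10]=1
  size 4 → [4,5,6,10]=6  [4,5,9,10]=6  [5,6,9,10]=8  [5,8,9,10]=4  [6,8,9,10]=3  [7,8,9,10]=1
  size 5 → [4,5,6,9,10]=20  [4,5,8,9,10]=10  [5,6,8,9,10]=15  [5,7,8,9,10]=5  [6,7,8,9,10]=4
  size 6 → [2,6,7,8,9,10]=4  [4,5,6,8,9,10]=45  [4,5,7,8,9,10]=15  [5,6,7,8,9,10]=24
  size 7 → [1,2,6,7,8,9,10]=4  [2,5,6,7,8,9,10]=28  [3,4,5,7,8,9,10]=15  [4,5,6,7,8,9,10]=84
  size 8 → [0,3,4,5,7,8,9,10]=15  [1,2,5,6,7,8,9,10]=32  [2,4,5,6,7,8,9,10]=112  [3,4,5,6,7,8,9,10]=99
  size 9 → [0,3,4,5,6,7,8,9,10]=114  [1,2,4,5,6,7,8,9,10]=144  [2,3,4,5,6,7,8,9,10]=211
  first=0(a) contributes 355
  first=1(x) contributes 325
|[w]| = 680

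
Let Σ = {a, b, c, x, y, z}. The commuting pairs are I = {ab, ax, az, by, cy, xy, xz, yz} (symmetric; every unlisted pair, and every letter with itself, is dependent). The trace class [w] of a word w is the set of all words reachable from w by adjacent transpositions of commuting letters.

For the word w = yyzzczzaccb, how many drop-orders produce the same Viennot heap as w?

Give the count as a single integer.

piece 0:y — minimal
piece 1:y rests on {0:y}
piece 2:z — minimal
piece 3:z rests on {2:z}
piece 4:c rests on {3:z}
piece 5:z rests on {4:c}
piece 6:z rests on {5:z}
piece 7:a rests on {1:y, 4:c}
piece 8:c rests on {6:z, 7:a}
piece 9:c rests on {8:c}
piece 10:b rests on {9:c}
minimal pieces: {0:y, 2:z}
ways to finish when only these pieces remain (= sum over removing one remaining piece with nothing left below it):
  1 left: {10}→1
  2 left: {9,10}→1
  3 left: {8,9,10}→1
  4 left: {6,8,9,10}→1  {7,8,9,10}→1
  5 left: {1,7,8,9,10}→1  {5,6,8,9,10}→1  {6,7,8,9,10}→2
  6 left: {0,1,7,8,9,10}→1  {1,6,7,8,9,10}→3  {5,6,7,8,9,10}→3
  7 left: {0,1,6,7,8,9,10}→4  {1,5,6,7,8,9,10}→6  {4,5,6,7,8,9,10}→3
  8 left: {0,1,5,6,7,8,9,10}→10  {1,4,5,6,7,8,9,10}→9  {3,4,5,6,7,8,9,10}→3
  9 left: {0,1,4,5,6,7,8,9,10}→19  {1,3,4,5,6,7,8,9,10}→12  {2,3,4,5,6,7,8,9,10}→3
  placing 0:y first → 15 extensions
  placing 2:z first → 31 extensions
total linear extensions = 46

46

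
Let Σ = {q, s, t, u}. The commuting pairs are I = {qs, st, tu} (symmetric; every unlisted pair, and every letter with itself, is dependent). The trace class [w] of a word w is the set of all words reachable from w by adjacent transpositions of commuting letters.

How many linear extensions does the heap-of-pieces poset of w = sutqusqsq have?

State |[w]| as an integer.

18

piece 0:s — minimal
piece 1:u rests on {0:s}
piece 2:t — minimal
piece 3:q rests on {1:u, 2:t}
piece 4:u rests on {3:q}
piece 5:s rests on {4:u}
piece 6:q rests on {4:u}
piece 7:s rests on {5:s}
piece 8:q rests on {6:q}
minimal pieces: {0:s, 2:t}
ways to finish when only these pieces remain (= sum over removing one remaining piece with nothing left below it):
  1 left: {7}→1  {8}→1
  2 left: {5,7}→1  {6,8}→1  {7,8}→2
  3 left: {5,7,8}→3  {6,7,8}→3
  4 left: {5,6,7,8}→6
  5 left: {4,5,6,7,8}→6
  6 left: {3,4,5,6,7,8}→6
  7 left: {1,3,4,5,6,7,8}→6  {2,3,4,5,6,7,8}→6
  placing 0:s first → 12 extensions
  placing 2:t first → 6 extensions
total linear extensions = 18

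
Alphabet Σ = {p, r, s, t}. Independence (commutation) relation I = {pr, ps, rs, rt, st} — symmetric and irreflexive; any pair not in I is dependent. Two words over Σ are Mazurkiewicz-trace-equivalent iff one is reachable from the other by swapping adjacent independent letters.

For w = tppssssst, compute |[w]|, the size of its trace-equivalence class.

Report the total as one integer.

piece 0:t — minimal
piece 1:p rests on {0:t}
piece 2:p rests on {1:p}
piece 3:s — minimal
piece 4:s rests on {3:s}
piece 5:s rests on {4:s}
piece 6:s rests on {5:s}
piece 7:s rests on {6:s}
piece 8:t rests on {2:p}
minimal pieces: {0:t, 3:s}
ways to finish when only these pieces remain (= sum over removing one remaining piece with nothing left below it):
  1 left: {7}→1  {8}→1
  2 left: {2,8}→1  {6,7}→1  {7,8}→2
  3 left: {1,2,8}→1  {2,7,8}→3  {5,6,7}→1  {6,7,8}→3
  4 left: {0,1,2,8}→1  {1,2,7,8}→4  {2,6,7,8}→6  {4,5,6,7}→1  {5,6,7,8}→4
  5 left: {0,1,2,7,8}→5  {1,2,6,7,8}→10  {2,5,6,7,8}→10  {3,4,5,6,7}→1  {4,5,6,7,8}→5
  6 left: {0,1,2,6,7,8}→15  {1,2,5,6,7,8}→20  {2,4,5,6,7,8}→15  {3,4,5,6,7,8}→6
  7 left: {0,1,2,5,6,7,8}→35  {1,2,4,5,6,7,8}→35  {2,3,4,5,6,7,8}→21
  placing 0:t first → 56 extensions
  placing 3:s first → 70 extensions
total linear extensions = 126

126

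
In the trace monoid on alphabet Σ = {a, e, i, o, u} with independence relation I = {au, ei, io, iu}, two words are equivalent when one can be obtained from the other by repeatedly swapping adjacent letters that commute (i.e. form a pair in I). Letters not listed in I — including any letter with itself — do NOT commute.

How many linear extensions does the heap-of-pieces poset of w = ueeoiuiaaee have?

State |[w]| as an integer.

51

drop 0:u onto floor
drop 1:e onto {0:u}
drop 2:e onto {1:e}
drop 3:o onto {2:e}
drop 4:i onto floor
drop 5:u onto {3:o}
drop 6:i onto {4:i}
drop 7:a onto {3:o, 6:i}
drop 8:a onto {7:a}
drop 9:e onto {5:u, 8:a}
drop 10:e onto {9:e}
ground layer = {0:u, 4:i}
drop-orders for the pieces not yet dropped (sum over which currently-grounded one goes next):
  1 to go: {10} 1
  2 to go: {9,10} 1
  3 to go: {5,9,10} 1  {8,9,10} 1
  4 to go: {5,8,9,10} 2  {7,8,9,10} 1
  5 to go: {5,7,8,9,10} 3  {6,7,8,9,10} 1
  6 to go: {3,5,7,8,9,10} 3  {4,6,7,8,9,10} 1  {5,6,7,8,9,10} 4
  7 to go: {2,3,5,7,8,9,10} 3  {3,5,6,7,8,9,10} 7  {4,5,6,7,8,9,10} 5
  8 to go: {1,2,3,5,7,8,9,10} 3  {2,3,5,6,7,8,9,10} 10  {3,4,5,6,7,8,9,10} 12
  9 to go: {0,1,2,3,5,7,8,9,10} 3  {1,2,3,5,6,7,8,9,10} 13  {2,3,4,5,6,7,8,9,10} 22
  if 0:u drops first: 35 orders
  if 4:i drops first: 16 orders
heap linearizations: 51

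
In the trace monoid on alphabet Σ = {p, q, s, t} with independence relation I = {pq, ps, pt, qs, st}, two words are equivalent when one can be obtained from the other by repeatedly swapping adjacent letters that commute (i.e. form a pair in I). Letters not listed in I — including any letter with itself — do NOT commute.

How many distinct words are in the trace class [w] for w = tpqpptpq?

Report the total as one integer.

piece 0:t — minimal
piece 1:p — minimal
piece 2:q rests on {0:t}
piece 3:p rests on {1:p}
piece 4:p rests on {3:p}
piece 5:t rests on {2:q}
piece 6:p rests on {4:p}
piece 7:q rests on {5:t}
minimal pieces: {0:t, 1:p}
ways to finish when only these pieces remain (= sum over removing one remaining piece with nothing left below it):
  1 left: {6}→1  {7}→1
  2 left: {4,6}→1  {5,7}→1  {6,7}→2
  3 left: {2,5,7}→1  {3,4,6}→1  {4,6,7}→3  {5,6,7}→3
  4 left: {0,2,5,7}→1  {1,3,4,6}→1  {2,5,6,7}→4  {3,4,6,7}→4  {4,5,6,7}→6
  5 left: {0,2,5,6,7}→5  {1,3,4,6,7}→5  {2,4,5,6,7}→10  {3,4,5,6,7}→10
  6 left: {0,2,4,5,6,7}→15  {1,3,4,5,6,7}→15  {2,3,4,5,6,7}→20
  placing 0:t first → 35 extensions
  placing 1:p first → 35 extensions
total linear extensions = 70

70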